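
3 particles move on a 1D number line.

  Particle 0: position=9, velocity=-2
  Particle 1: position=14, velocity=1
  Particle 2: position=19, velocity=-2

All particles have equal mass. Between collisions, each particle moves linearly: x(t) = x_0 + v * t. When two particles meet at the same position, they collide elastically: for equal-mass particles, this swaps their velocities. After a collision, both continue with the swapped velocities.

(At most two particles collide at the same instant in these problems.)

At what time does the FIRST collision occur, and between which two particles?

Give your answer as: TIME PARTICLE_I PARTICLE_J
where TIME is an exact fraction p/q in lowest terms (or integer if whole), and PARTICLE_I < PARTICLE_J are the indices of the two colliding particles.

Pair (0,1): pos 9,14 vel -2,1 -> not approaching (rel speed -3 <= 0)
Pair (1,2): pos 14,19 vel 1,-2 -> gap=5, closing at 3/unit, collide at t=5/3
Earliest collision: t=5/3 between 1 and 2

Answer: 5/3 1 2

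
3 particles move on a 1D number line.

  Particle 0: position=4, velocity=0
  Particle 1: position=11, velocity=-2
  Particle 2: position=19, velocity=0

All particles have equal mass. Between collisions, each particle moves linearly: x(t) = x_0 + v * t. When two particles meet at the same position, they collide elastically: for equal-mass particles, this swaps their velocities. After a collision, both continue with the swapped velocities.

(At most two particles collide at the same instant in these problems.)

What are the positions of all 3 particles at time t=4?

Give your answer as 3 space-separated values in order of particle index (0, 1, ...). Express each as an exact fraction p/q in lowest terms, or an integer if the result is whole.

Answer: 3 4 19

Derivation:
Collision at t=7/2: particles 0 and 1 swap velocities; positions: p0=4 p1=4 p2=19; velocities now: v0=-2 v1=0 v2=0
Advance to t=4 (no further collisions before then); velocities: v0=-2 v1=0 v2=0; positions = 3 4 19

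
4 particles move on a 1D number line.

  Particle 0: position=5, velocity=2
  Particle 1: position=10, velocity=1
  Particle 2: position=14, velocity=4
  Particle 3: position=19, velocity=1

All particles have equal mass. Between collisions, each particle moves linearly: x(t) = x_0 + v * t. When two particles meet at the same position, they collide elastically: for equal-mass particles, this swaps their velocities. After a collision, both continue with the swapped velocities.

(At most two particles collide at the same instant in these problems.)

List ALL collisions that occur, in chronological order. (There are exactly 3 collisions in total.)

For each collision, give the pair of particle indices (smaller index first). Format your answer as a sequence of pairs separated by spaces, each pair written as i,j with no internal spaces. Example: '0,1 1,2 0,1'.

Collision at t=5/3: particles 2 and 3 swap velocities; positions: p0=25/3 p1=35/3 p2=62/3 p3=62/3; velocities now: v0=2 v1=1 v2=1 v3=4
Collision at t=5: particles 0 and 1 swap velocities; positions: p0=15 p1=15 p2=24 p3=34; velocities now: v0=1 v1=2 v2=1 v3=4
Collision at t=14: particles 1 and 2 swap velocities; positions: p0=24 p1=33 p2=33 p3=70; velocities now: v0=1 v1=1 v2=2 v3=4

Answer: 2,3 0,1 1,2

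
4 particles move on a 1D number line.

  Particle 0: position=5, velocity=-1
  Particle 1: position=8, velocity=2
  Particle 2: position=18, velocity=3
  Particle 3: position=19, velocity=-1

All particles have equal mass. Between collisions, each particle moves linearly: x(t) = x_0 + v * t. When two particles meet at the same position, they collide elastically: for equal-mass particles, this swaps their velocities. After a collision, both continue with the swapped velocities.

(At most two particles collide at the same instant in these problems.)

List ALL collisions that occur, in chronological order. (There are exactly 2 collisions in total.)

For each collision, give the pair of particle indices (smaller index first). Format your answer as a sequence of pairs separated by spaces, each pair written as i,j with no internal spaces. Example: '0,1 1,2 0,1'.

Collision at t=1/4: particles 2 and 3 swap velocities; positions: p0=19/4 p1=17/2 p2=75/4 p3=75/4; velocities now: v0=-1 v1=2 v2=-1 v3=3
Collision at t=11/3: particles 1 and 2 swap velocities; positions: p0=4/3 p1=46/3 p2=46/3 p3=29; velocities now: v0=-1 v1=-1 v2=2 v3=3

Answer: 2,3 1,2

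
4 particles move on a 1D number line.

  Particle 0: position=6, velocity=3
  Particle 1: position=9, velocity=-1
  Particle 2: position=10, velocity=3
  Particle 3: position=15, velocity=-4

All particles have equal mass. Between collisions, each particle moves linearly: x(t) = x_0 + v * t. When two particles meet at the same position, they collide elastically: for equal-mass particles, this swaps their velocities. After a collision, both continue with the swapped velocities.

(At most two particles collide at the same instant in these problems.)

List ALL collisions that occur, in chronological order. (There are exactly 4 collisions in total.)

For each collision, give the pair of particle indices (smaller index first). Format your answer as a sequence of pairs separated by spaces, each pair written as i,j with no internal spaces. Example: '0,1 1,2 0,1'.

Collision at t=5/7: particles 2 and 3 swap velocities; positions: p0=57/7 p1=58/7 p2=85/7 p3=85/7; velocities now: v0=3 v1=-1 v2=-4 v3=3
Collision at t=3/4: particles 0 and 1 swap velocities; positions: p0=33/4 p1=33/4 p2=12 p3=49/4; velocities now: v0=-1 v1=3 v2=-4 v3=3
Collision at t=9/7: particles 1 and 2 swap velocities; positions: p0=54/7 p1=69/7 p2=69/7 p3=97/7; velocities now: v0=-1 v1=-4 v2=3 v3=3
Collision at t=2: particles 0 and 1 swap velocities; positions: p0=7 p1=7 p2=12 p3=16; velocities now: v0=-4 v1=-1 v2=3 v3=3

Answer: 2,3 0,1 1,2 0,1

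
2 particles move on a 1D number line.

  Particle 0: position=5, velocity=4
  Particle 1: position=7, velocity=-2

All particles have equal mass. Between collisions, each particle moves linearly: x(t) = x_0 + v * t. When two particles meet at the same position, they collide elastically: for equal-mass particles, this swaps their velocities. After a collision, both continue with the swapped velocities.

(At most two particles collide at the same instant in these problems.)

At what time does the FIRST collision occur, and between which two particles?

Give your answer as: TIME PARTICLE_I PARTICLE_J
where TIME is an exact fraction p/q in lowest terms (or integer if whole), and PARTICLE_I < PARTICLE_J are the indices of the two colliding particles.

Pair (0,1): pos 5,7 vel 4,-2 -> gap=2, closing at 6/unit, collide at t=1/3
Earliest collision: t=1/3 between 0 and 1

Answer: 1/3 0 1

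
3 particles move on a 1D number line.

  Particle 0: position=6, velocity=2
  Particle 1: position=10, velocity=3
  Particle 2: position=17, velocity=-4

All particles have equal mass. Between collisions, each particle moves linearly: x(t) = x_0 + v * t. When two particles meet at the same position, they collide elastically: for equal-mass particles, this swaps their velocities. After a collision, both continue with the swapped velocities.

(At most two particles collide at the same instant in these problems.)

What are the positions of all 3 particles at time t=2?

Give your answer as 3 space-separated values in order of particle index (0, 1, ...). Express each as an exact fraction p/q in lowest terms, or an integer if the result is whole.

Answer: 9 10 16

Derivation:
Collision at t=1: particles 1 and 2 swap velocities; positions: p0=8 p1=13 p2=13; velocities now: v0=2 v1=-4 v2=3
Collision at t=11/6: particles 0 and 1 swap velocities; positions: p0=29/3 p1=29/3 p2=31/2; velocities now: v0=-4 v1=2 v2=3
Advance to t=2 (no further collisions before then); velocities: v0=-4 v1=2 v2=3; positions = 9 10 16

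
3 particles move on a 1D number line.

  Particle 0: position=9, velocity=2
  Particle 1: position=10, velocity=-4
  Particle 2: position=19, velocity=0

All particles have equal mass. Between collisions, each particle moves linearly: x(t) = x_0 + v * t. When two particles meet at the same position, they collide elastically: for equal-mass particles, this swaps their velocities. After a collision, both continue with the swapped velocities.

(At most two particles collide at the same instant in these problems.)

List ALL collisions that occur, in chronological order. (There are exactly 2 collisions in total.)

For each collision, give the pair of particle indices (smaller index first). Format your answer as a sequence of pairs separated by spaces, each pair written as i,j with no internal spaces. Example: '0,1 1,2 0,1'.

Answer: 0,1 1,2

Derivation:
Collision at t=1/6: particles 0 and 1 swap velocities; positions: p0=28/3 p1=28/3 p2=19; velocities now: v0=-4 v1=2 v2=0
Collision at t=5: particles 1 and 2 swap velocities; positions: p0=-10 p1=19 p2=19; velocities now: v0=-4 v1=0 v2=2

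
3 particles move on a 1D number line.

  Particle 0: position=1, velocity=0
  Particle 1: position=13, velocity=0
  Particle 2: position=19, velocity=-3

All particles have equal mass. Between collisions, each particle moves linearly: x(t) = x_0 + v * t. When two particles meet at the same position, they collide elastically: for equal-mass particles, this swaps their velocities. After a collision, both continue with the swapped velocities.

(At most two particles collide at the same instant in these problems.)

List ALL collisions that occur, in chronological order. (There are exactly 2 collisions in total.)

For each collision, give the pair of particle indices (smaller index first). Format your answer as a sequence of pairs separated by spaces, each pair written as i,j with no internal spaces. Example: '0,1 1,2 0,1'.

Answer: 1,2 0,1

Derivation:
Collision at t=2: particles 1 and 2 swap velocities; positions: p0=1 p1=13 p2=13; velocities now: v0=0 v1=-3 v2=0
Collision at t=6: particles 0 and 1 swap velocities; positions: p0=1 p1=1 p2=13; velocities now: v0=-3 v1=0 v2=0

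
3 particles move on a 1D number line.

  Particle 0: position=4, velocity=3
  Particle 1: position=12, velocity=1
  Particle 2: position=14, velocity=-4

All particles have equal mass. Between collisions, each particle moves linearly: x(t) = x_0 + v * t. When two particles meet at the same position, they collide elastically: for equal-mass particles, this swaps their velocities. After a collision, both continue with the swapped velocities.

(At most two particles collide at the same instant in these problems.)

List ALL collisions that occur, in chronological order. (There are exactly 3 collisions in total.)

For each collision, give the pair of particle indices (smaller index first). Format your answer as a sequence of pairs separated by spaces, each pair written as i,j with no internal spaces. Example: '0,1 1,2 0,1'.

Answer: 1,2 0,1 1,2

Derivation:
Collision at t=2/5: particles 1 and 2 swap velocities; positions: p0=26/5 p1=62/5 p2=62/5; velocities now: v0=3 v1=-4 v2=1
Collision at t=10/7: particles 0 and 1 swap velocities; positions: p0=58/7 p1=58/7 p2=94/7; velocities now: v0=-4 v1=3 v2=1
Collision at t=4: particles 1 and 2 swap velocities; positions: p0=-2 p1=16 p2=16; velocities now: v0=-4 v1=1 v2=3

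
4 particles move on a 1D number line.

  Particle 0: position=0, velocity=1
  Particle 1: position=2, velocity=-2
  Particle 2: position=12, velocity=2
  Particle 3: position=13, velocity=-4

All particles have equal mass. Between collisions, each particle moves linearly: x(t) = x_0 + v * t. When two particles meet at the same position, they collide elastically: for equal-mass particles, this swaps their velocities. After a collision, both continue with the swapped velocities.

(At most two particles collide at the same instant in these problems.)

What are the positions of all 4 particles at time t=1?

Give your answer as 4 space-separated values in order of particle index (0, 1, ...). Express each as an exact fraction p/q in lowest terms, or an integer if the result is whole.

Answer: 0 1 9 14

Derivation:
Collision at t=1/6: particles 2 and 3 swap velocities; positions: p0=1/6 p1=5/3 p2=37/3 p3=37/3; velocities now: v0=1 v1=-2 v2=-4 v3=2
Collision at t=2/3: particles 0 and 1 swap velocities; positions: p0=2/3 p1=2/3 p2=31/3 p3=40/3; velocities now: v0=-2 v1=1 v2=-4 v3=2
Advance to t=1 (no further collisions before then); velocities: v0=-2 v1=1 v2=-4 v3=2; positions = 0 1 9 14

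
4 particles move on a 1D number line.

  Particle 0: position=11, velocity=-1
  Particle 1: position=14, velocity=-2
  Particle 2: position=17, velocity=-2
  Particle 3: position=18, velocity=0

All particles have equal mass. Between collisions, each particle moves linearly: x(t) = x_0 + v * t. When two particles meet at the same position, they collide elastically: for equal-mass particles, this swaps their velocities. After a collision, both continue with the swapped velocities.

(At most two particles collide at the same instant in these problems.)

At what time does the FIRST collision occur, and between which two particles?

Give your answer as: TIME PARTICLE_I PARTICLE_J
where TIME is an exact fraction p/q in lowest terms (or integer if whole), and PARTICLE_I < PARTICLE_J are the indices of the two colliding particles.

Answer: 3 0 1

Derivation:
Pair (0,1): pos 11,14 vel -1,-2 -> gap=3, closing at 1/unit, collide at t=3
Pair (1,2): pos 14,17 vel -2,-2 -> not approaching (rel speed 0 <= 0)
Pair (2,3): pos 17,18 vel -2,0 -> not approaching (rel speed -2 <= 0)
Earliest collision: t=3 between 0 and 1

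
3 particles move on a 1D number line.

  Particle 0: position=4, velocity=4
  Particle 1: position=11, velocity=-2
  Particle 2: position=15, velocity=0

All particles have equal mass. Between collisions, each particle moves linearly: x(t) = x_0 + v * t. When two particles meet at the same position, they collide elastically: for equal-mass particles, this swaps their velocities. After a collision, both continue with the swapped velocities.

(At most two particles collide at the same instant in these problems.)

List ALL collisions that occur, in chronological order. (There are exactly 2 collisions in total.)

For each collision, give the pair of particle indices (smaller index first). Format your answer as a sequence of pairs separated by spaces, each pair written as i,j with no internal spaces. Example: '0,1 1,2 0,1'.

Answer: 0,1 1,2

Derivation:
Collision at t=7/6: particles 0 and 1 swap velocities; positions: p0=26/3 p1=26/3 p2=15; velocities now: v0=-2 v1=4 v2=0
Collision at t=11/4: particles 1 and 2 swap velocities; positions: p0=11/2 p1=15 p2=15; velocities now: v0=-2 v1=0 v2=4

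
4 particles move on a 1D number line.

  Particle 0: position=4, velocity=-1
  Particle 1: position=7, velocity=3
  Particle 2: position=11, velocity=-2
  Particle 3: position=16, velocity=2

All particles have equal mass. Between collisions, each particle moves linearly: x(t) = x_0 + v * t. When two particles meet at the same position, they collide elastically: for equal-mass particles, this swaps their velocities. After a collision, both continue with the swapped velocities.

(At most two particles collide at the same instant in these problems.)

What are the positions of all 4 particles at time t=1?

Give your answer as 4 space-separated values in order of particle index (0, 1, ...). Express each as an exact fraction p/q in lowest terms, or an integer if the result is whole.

Collision at t=4/5: particles 1 and 2 swap velocities; positions: p0=16/5 p1=47/5 p2=47/5 p3=88/5; velocities now: v0=-1 v1=-2 v2=3 v3=2
Advance to t=1 (no further collisions before then); velocities: v0=-1 v1=-2 v2=3 v3=2; positions = 3 9 10 18

Answer: 3 9 10 18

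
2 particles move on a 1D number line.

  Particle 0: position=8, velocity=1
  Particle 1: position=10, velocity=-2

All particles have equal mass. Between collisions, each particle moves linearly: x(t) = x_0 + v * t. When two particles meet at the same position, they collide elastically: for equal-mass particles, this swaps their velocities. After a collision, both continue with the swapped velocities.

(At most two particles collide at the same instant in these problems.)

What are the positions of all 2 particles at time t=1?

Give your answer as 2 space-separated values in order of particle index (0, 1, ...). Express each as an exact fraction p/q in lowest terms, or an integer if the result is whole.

Collision at t=2/3: particles 0 and 1 swap velocities; positions: p0=26/3 p1=26/3; velocities now: v0=-2 v1=1
Advance to t=1 (no further collisions before then); velocities: v0=-2 v1=1; positions = 8 9

Answer: 8 9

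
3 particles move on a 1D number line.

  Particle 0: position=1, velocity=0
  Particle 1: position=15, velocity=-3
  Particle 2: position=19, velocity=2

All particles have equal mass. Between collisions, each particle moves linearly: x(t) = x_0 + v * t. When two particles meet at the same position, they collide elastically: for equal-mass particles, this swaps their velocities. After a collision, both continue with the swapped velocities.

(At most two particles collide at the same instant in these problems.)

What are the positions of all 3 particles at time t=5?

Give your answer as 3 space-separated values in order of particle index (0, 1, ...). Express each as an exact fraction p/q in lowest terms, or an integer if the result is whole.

Collision at t=14/3: particles 0 and 1 swap velocities; positions: p0=1 p1=1 p2=85/3; velocities now: v0=-3 v1=0 v2=2
Advance to t=5 (no further collisions before then); velocities: v0=-3 v1=0 v2=2; positions = 0 1 29

Answer: 0 1 29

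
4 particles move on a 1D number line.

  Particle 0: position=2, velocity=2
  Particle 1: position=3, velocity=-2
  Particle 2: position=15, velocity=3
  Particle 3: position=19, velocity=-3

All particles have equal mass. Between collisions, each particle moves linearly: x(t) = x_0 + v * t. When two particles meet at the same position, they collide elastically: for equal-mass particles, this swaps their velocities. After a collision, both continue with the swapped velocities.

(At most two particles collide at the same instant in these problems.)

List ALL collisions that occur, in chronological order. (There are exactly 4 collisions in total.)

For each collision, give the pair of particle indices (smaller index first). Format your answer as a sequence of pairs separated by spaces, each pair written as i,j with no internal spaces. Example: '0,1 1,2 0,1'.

Collision at t=1/4: particles 0 and 1 swap velocities; positions: p0=5/2 p1=5/2 p2=63/4 p3=73/4; velocities now: v0=-2 v1=2 v2=3 v3=-3
Collision at t=2/3: particles 2 and 3 swap velocities; positions: p0=5/3 p1=10/3 p2=17 p3=17; velocities now: v0=-2 v1=2 v2=-3 v3=3
Collision at t=17/5: particles 1 and 2 swap velocities; positions: p0=-19/5 p1=44/5 p2=44/5 p3=126/5; velocities now: v0=-2 v1=-3 v2=2 v3=3
Collision at t=16: particles 0 and 1 swap velocities; positions: p0=-29 p1=-29 p2=34 p3=63; velocities now: v0=-3 v1=-2 v2=2 v3=3

Answer: 0,1 2,3 1,2 0,1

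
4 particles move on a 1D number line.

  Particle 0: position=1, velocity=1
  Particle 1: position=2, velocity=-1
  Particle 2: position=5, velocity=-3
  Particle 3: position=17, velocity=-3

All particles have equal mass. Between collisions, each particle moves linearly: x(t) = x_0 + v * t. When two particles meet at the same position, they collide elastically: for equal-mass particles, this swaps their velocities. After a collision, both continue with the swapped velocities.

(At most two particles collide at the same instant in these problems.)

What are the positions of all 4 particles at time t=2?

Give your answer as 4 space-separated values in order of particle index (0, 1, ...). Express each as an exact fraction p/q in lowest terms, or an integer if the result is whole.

Collision at t=1/2: particles 0 and 1 swap velocities; positions: p0=3/2 p1=3/2 p2=7/2 p3=31/2; velocities now: v0=-1 v1=1 v2=-3 v3=-3
Collision at t=1: particles 1 and 2 swap velocities; positions: p0=1 p1=2 p2=2 p3=14; velocities now: v0=-1 v1=-3 v2=1 v3=-3
Collision at t=3/2: particles 0 and 1 swap velocities; positions: p0=1/2 p1=1/2 p2=5/2 p3=25/2; velocities now: v0=-3 v1=-1 v2=1 v3=-3
Advance to t=2 (no further collisions before then); velocities: v0=-3 v1=-1 v2=1 v3=-3; positions = -1 0 3 11

Answer: -1 0 3 11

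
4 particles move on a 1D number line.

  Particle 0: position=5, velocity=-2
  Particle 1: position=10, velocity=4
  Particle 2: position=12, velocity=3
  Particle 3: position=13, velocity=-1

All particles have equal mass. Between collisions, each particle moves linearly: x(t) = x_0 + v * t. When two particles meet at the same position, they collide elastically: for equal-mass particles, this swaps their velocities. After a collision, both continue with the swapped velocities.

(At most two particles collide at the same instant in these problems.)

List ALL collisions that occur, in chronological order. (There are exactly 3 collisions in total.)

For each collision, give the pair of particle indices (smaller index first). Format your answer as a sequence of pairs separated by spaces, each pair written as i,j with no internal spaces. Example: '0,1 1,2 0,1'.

Collision at t=1/4: particles 2 and 3 swap velocities; positions: p0=9/2 p1=11 p2=51/4 p3=51/4; velocities now: v0=-2 v1=4 v2=-1 v3=3
Collision at t=3/5: particles 1 and 2 swap velocities; positions: p0=19/5 p1=62/5 p2=62/5 p3=69/5; velocities now: v0=-2 v1=-1 v2=4 v3=3
Collision at t=2: particles 2 and 3 swap velocities; positions: p0=1 p1=11 p2=18 p3=18; velocities now: v0=-2 v1=-1 v2=3 v3=4

Answer: 2,3 1,2 2,3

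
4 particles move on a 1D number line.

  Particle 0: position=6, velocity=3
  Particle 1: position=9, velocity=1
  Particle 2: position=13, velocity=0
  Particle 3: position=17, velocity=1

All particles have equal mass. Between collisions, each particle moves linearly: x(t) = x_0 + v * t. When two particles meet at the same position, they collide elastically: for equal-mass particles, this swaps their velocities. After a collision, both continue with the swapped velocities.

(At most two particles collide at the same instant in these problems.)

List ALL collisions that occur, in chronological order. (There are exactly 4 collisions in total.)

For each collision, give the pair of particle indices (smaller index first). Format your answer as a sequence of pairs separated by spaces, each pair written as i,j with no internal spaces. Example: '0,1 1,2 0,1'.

Collision at t=3/2: particles 0 and 1 swap velocities; positions: p0=21/2 p1=21/2 p2=13 p3=37/2; velocities now: v0=1 v1=3 v2=0 v3=1
Collision at t=7/3: particles 1 and 2 swap velocities; positions: p0=34/3 p1=13 p2=13 p3=58/3; velocities now: v0=1 v1=0 v2=3 v3=1
Collision at t=4: particles 0 and 1 swap velocities; positions: p0=13 p1=13 p2=18 p3=21; velocities now: v0=0 v1=1 v2=3 v3=1
Collision at t=11/2: particles 2 and 3 swap velocities; positions: p0=13 p1=29/2 p2=45/2 p3=45/2; velocities now: v0=0 v1=1 v2=1 v3=3

Answer: 0,1 1,2 0,1 2,3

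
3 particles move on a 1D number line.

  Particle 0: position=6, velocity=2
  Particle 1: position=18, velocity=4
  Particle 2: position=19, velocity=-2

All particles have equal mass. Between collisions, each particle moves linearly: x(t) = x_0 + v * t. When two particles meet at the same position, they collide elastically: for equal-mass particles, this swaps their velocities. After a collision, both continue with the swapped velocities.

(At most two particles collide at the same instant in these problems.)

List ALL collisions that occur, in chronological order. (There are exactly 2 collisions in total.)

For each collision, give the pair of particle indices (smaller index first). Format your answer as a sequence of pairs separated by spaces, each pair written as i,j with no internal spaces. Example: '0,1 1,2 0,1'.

Answer: 1,2 0,1

Derivation:
Collision at t=1/6: particles 1 and 2 swap velocities; positions: p0=19/3 p1=56/3 p2=56/3; velocities now: v0=2 v1=-2 v2=4
Collision at t=13/4: particles 0 and 1 swap velocities; positions: p0=25/2 p1=25/2 p2=31; velocities now: v0=-2 v1=2 v2=4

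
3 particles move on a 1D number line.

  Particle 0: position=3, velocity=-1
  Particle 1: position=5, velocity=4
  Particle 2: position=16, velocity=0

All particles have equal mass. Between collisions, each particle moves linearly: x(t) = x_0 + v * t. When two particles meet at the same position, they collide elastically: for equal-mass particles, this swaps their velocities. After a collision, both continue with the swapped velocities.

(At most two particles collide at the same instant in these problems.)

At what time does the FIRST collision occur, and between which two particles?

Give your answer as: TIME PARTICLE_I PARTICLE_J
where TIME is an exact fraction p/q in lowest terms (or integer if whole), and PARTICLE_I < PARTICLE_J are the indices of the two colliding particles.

Pair (0,1): pos 3,5 vel -1,4 -> not approaching (rel speed -5 <= 0)
Pair (1,2): pos 5,16 vel 4,0 -> gap=11, closing at 4/unit, collide at t=11/4
Earliest collision: t=11/4 between 1 and 2

Answer: 11/4 1 2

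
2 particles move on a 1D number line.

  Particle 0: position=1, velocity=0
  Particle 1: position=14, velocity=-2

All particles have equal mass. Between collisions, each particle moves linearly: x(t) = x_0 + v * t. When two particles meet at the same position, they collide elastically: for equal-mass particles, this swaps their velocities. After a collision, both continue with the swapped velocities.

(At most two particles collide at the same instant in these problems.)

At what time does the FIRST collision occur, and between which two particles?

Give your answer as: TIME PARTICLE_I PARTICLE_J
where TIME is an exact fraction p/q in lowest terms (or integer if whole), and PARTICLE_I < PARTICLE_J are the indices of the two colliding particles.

Answer: 13/2 0 1

Derivation:
Pair (0,1): pos 1,14 vel 0,-2 -> gap=13, closing at 2/unit, collide at t=13/2
Earliest collision: t=13/2 between 0 and 1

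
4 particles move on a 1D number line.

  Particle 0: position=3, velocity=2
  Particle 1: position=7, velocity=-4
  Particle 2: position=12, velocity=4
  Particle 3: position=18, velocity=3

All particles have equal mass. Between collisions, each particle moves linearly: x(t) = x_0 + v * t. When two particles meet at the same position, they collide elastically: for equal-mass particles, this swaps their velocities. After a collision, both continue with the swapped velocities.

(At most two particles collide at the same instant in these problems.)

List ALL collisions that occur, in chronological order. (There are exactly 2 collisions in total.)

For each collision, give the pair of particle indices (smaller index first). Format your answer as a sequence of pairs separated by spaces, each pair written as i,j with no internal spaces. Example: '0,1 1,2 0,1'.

Collision at t=2/3: particles 0 and 1 swap velocities; positions: p0=13/3 p1=13/3 p2=44/3 p3=20; velocities now: v0=-4 v1=2 v2=4 v3=3
Collision at t=6: particles 2 and 3 swap velocities; positions: p0=-17 p1=15 p2=36 p3=36; velocities now: v0=-4 v1=2 v2=3 v3=4

Answer: 0,1 2,3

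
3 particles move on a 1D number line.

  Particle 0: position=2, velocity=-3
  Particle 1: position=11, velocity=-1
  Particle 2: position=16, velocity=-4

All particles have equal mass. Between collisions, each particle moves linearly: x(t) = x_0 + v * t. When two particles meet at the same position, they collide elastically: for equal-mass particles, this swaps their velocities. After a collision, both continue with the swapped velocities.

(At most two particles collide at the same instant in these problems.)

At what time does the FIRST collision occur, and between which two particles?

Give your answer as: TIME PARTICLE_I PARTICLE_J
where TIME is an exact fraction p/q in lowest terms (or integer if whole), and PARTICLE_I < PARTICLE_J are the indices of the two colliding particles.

Pair (0,1): pos 2,11 vel -3,-1 -> not approaching (rel speed -2 <= 0)
Pair (1,2): pos 11,16 vel -1,-4 -> gap=5, closing at 3/unit, collide at t=5/3
Earliest collision: t=5/3 between 1 and 2

Answer: 5/3 1 2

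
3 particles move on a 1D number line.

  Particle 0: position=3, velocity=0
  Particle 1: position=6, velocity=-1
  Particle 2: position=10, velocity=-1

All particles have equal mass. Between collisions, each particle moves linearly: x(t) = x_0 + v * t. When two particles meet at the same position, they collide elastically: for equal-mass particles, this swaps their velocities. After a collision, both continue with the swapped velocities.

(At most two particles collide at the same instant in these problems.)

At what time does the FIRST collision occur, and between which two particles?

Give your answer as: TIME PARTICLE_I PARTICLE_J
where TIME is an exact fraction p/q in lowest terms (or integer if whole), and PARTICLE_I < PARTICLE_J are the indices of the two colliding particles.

Pair (0,1): pos 3,6 vel 0,-1 -> gap=3, closing at 1/unit, collide at t=3
Pair (1,2): pos 6,10 vel -1,-1 -> not approaching (rel speed 0 <= 0)
Earliest collision: t=3 between 0 and 1

Answer: 3 0 1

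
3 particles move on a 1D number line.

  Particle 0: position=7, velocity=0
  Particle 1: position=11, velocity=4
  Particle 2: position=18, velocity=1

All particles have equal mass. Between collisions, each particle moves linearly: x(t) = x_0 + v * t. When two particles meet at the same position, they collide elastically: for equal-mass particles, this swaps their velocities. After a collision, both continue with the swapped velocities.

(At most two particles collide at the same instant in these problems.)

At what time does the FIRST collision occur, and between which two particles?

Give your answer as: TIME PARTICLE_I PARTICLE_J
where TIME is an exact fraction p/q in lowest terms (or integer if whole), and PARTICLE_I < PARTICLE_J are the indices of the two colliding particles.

Answer: 7/3 1 2

Derivation:
Pair (0,1): pos 7,11 vel 0,4 -> not approaching (rel speed -4 <= 0)
Pair (1,2): pos 11,18 vel 4,1 -> gap=7, closing at 3/unit, collide at t=7/3
Earliest collision: t=7/3 between 1 and 2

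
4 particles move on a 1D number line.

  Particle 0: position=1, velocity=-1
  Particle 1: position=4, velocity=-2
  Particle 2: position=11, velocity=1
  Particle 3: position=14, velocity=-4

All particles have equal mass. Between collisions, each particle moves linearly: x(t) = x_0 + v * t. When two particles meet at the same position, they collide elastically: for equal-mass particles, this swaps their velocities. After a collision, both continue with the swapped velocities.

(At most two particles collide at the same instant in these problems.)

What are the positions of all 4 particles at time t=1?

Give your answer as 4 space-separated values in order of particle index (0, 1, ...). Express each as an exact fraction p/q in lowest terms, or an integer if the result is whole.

Collision at t=3/5: particles 2 and 3 swap velocities; positions: p0=2/5 p1=14/5 p2=58/5 p3=58/5; velocities now: v0=-1 v1=-2 v2=-4 v3=1
Advance to t=1 (no further collisions before then); velocities: v0=-1 v1=-2 v2=-4 v3=1; positions = 0 2 10 12

Answer: 0 2 10 12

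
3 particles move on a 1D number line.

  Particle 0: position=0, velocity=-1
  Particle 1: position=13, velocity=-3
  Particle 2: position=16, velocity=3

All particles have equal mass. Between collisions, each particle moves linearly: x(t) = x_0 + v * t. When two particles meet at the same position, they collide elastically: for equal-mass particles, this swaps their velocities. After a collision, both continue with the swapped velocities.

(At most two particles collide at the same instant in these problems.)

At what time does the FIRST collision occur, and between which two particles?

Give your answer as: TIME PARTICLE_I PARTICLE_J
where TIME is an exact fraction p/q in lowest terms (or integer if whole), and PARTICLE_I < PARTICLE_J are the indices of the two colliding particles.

Answer: 13/2 0 1

Derivation:
Pair (0,1): pos 0,13 vel -1,-3 -> gap=13, closing at 2/unit, collide at t=13/2
Pair (1,2): pos 13,16 vel -3,3 -> not approaching (rel speed -6 <= 0)
Earliest collision: t=13/2 between 0 and 1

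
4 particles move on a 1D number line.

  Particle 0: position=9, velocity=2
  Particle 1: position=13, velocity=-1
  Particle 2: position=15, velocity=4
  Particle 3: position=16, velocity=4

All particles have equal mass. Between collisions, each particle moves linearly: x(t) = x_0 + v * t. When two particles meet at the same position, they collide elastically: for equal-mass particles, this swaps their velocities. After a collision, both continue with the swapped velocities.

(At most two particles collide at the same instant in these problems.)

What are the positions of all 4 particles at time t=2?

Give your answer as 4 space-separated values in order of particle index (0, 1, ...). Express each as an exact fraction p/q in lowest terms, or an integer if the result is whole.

Answer: 11 13 23 24

Derivation:
Collision at t=4/3: particles 0 and 1 swap velocities; positions: p0=35/3 p1=35/3 p2=61/3 p3=64/3; velocities now: v0=-1 v1=2 v2=4 v3=4
Advance to t=2 (no further collisions before then); velocities: v0=-1 v1=2 v2=4 v3=4; positions = 11 13 23 24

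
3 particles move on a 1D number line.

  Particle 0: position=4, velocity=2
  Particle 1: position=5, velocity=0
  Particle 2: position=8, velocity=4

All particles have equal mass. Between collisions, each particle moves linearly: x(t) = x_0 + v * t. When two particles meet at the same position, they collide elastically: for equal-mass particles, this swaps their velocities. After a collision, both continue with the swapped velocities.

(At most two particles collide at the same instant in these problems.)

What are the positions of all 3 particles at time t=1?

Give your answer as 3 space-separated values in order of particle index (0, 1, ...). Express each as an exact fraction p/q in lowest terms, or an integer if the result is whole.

Answer: 5 6 12

Derivation:
Collision at t=1/2: particles 0 and 1 swap velocities; positions: p0=5 p1=5 p2=10; velocities now: v0=0 v1=2 v2=4
Advance to t=1 (no further collisions before then); velocities: v0=0 v1=2 v2=4; positions = 5 6 12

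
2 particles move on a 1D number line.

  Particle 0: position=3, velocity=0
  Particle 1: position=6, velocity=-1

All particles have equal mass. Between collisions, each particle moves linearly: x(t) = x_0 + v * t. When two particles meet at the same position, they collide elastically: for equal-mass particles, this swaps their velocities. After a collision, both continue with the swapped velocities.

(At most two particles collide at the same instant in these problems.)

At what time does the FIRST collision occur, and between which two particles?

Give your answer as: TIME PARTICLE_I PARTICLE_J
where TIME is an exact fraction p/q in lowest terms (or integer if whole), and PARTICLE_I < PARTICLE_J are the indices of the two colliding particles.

Answer: 3 0 1

Derivation:
Pair (0,1): pos 3,6 vel 0,-1 -> gap=3, closing at 1/unit, collide at t=3
Earliest collision: t=3 between 0 and 1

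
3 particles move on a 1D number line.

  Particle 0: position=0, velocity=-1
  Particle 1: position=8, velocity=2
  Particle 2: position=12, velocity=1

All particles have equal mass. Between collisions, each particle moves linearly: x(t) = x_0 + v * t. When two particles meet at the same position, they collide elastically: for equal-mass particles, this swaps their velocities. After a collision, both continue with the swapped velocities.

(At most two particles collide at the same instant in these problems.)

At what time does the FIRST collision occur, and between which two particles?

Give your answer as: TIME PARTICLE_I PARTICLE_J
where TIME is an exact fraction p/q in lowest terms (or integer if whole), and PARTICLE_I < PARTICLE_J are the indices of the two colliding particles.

Pair (0,1): pos 0,8 vel -1,2 -> not approaching (rel speed -3 <= 0)
Pair (1,2): pos 8,12 vel 2,1 -> gap=4, closing at 1/unit, collide at t=4
Earliest collision: t=4 between 1 and 2

Answer: 4 1 2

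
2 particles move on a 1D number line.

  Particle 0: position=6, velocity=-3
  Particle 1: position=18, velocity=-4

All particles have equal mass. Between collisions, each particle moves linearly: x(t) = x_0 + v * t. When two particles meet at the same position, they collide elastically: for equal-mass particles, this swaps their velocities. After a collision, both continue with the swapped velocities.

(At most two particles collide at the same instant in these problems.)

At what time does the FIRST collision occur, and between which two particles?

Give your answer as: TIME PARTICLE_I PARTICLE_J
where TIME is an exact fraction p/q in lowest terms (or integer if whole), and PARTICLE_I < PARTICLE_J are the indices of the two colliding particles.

Pair (0,1): pos 6,18 vel -3,-4 -> gap=12, closing at 1/unit, collide at t=12
Earliest collision: t=12 between 0 and 1

Answer: 12 0 1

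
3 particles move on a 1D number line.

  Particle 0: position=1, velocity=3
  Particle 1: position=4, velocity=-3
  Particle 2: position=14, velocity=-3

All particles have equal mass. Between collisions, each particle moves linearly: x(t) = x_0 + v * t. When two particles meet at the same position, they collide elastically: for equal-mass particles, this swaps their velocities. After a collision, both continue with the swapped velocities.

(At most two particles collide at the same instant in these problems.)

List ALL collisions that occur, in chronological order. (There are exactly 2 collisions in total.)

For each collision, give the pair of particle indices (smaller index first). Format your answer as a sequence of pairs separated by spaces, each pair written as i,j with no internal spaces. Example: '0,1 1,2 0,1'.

Collision at t=1/2: particles 0 and 1 swap velocities; positions: p0=5/2 p1=5/2 p2=25/2; velocities now: v0=-3 v1=3 v2=-3
Collision at t=13/6: particles 1 and 2 swap velocities; positions: p0=-5/2 p1=15/2 p2=15/2; velocities now: v0=-3 v1=-3 v2=3

Answer: 0,1 1,2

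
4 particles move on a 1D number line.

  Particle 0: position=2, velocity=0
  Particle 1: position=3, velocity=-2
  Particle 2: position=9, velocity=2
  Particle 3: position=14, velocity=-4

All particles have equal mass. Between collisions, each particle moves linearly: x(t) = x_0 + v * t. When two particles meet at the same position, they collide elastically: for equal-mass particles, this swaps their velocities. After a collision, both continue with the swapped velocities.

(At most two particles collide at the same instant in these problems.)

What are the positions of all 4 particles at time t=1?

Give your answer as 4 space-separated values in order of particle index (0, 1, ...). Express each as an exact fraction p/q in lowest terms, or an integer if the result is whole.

Collision at t=1/2: particles 0 and 1 swap velocities; positions: p0=2 p1=2 p2=10 p3=12; velocities now: v0=-2 v1=0 v2=2 v3=-4
Collision at t=5/6: particles 2 and 3 swap velocities; positions: p0=4/3 p1=2 p2=32/3 p3=32/3; velocities now: v0=-2 v1=0 v2=-4 v3=2
Advance to t=1 (no further collisions before then); velocities: v0=-2 v1=0 v2=-4 v3=2; positions = 1 2 10 11

Answer: 1 2 10 11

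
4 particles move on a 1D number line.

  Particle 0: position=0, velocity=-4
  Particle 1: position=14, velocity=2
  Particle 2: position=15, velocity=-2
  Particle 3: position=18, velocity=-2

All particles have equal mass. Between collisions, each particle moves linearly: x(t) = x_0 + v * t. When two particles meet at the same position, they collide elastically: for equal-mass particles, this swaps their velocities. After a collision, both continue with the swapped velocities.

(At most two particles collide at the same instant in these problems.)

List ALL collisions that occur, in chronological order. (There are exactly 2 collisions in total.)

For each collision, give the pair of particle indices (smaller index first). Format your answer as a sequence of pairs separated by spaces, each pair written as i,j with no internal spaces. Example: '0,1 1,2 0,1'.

Collision at t=1/4: particles 1 and 2 swap velocities; positions: p0=-1 p1=29/2 p2=29/2 p3=35/2; velocities now: v0=-4 v1=-2 v2=2 v3=-2
Collision at t=1: particles 2 and 3 swap velocities; positions: p0=-4 p1=13 p2=16 p3=16; velocities now: v0=-4 v1=-2 v2=-2 v3=2

Answer: 1,2 2,3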